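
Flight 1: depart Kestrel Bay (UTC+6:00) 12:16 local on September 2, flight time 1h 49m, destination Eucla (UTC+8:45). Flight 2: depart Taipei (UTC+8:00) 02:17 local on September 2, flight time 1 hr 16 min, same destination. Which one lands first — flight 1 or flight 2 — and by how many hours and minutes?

the second, by 12 hours 32 minutes

Flight 1 in UTC: 12:16 − 6:00 = 06:16 on Sep 2.
+1 hour 49 minutes → arrive 08:05 UTC on Sep 2.
Flight 2 in UTC: 02:17 − 8:00 = 18:17 on Sep 1.
+1 hour 16 minutes → arrive 19:33 UTC on Sep 1.
Flight 2 lands earlier by 12 hours 32 minutes.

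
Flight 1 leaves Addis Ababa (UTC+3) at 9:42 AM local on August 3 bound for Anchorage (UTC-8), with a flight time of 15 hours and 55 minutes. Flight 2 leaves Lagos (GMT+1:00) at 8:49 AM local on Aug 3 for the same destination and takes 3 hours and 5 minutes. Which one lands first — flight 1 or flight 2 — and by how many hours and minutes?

Flight 1 in UTC: 9:42 AM − 3:00 = 6:42 AM on Aug 3.
+15 hours 55 minutes → arrive 10:37 PM UTC on Aug 3.
Flight 2 in UTC: 8:49 AM − 1:00 = 7:49 AM on Aug 3.
+3 hours 5 minutes → arrive 10:54 AM UTC on Aug 3.
Flight 2 lands earlier by 11 hours 43 minutes.

the second, by 11 hours 43 minutes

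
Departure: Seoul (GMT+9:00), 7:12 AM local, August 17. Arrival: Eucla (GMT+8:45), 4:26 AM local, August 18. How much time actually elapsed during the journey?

21 hours 29 minutes

Departure in UTC: 7:12 AM − 9:00 = 10:12 PM on Aug 16.
Arrival in UTC: 4:26 AM − 8:45 = 7:41 PM on Aug 17.
Elapsed = 7:41 PM − 10:12 PM (+1 day) = 21 hours 29 minutes.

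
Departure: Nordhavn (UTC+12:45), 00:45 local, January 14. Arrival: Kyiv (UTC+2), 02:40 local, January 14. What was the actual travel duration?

12 hours 40 minutes

Kyiv is 10:45 behind Nordhavn.
Clock-face elapsed time (ignoring zones) is 1 hour 55 minutes.
Actual elapsed = 1 hour 55 minutes + 10:45 = 12 hours 40 minutes.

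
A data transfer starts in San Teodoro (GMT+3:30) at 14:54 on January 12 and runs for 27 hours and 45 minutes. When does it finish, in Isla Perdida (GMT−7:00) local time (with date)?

08:09 on January 13

Isla Perdida is 10:30 behind San Teodoro.
After 27 hours 45 minutes it is 18:39 (Jan 13) in San Teodoro.
Shift by the zone difference: 18:39 − 10:30 = 08:09 on Jan 13 in Isla Perdida.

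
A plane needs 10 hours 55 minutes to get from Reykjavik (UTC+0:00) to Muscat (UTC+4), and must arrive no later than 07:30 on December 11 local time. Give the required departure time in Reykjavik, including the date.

Target arrival in UTC: 07:30 − 4:00 = 03:30 on Dec 11.
Subtract 10 hours 55 minutes → departure 16:35 UTC on Dec 10.
Reykjavik is UTC+0, so departure is 16:35 on Dec 10.

16:35 on December 10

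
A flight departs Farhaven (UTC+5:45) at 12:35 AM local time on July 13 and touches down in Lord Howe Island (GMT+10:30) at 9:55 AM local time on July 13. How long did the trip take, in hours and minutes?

Lord Howe Island is 4:45 ahead of Farhaven.
Clock-face elapsed time (ignoring zones) is 9 hours 20 minutes.
Actual elapsed = 9 hours 20 minutes − 4:45 = 4 hours 35 minutes.

4 hours 35 minutes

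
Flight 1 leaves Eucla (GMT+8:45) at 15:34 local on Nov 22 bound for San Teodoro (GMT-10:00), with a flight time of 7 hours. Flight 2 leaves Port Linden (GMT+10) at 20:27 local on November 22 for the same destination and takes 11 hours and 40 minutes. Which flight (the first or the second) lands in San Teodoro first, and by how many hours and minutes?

Flight 1 in UTC: 15:34 − 8:45 = 06:49 on Nov 22.
+7 hours → arrive 13:49 UTC on Nov 22.
Flight 2 in UTC: 20:27 − 10:00 = 10:27 on Nov 22.
+11 hours 40 minutes → arrive 22:07 UTC on Nov 22.
Flight 1 lands earlier by 8 hours 18 minutes.

the first, by 8 hours 18 minutes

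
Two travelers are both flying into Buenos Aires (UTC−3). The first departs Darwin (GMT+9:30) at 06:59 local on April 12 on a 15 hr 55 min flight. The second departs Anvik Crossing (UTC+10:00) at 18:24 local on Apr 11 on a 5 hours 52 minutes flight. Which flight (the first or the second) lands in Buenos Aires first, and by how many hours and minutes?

Flight 1 in UTC: 06:59 − 9:30 = 21:29 on Apr 11.
+15 hours and 55 minutes → arrive 13:24 UTC on Apr 12.
Flight 2 in UTC: 18:24 − 10:00 = 08:24 on Apr 11.
+5 hours 52 minutes → arrive 14:16 UTC on Apr 11.
Flight 2 lands earlier by 23 hours 8 minutes.

the second, by 23 hours 8 minutes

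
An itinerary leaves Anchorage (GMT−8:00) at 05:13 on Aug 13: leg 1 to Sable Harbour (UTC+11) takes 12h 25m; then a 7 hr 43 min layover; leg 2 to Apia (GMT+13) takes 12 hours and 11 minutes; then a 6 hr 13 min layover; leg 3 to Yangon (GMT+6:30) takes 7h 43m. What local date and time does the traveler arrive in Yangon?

17:58 on Aug 15

Convert departure to UTC: 05:13 + 8:00 = 13:13 UTC on Aug 13.
Add 12 hours 25 minutes leg 1 → 01:38 UTC (Aug 14).
Add 7 hours and 43 minutes layover in Sable Harbour → 09:21 UTC.
Add 12 hours 11 minutes leg 2 → 21:32 UTC.
Add 6 hours 13 minutes layover in Apia → 03:45 UTC (Aug 15).
Add 7 hours and 43 minutes leg 3 → 11:28 UTC.
Yangon is UTC+6:30, so local arrival = 11:28 + 6:30 = 17:58 on Aug 15.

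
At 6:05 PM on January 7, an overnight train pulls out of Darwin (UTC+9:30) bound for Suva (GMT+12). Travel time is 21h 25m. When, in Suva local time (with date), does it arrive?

Convert departure to UTC: 6:05 PM − 9:30 = 8:35 AM UTC on Jan 7.
Add 21 hours 25 minutes travel time → 6:00 AM UTC (Jan 8).
Suva is UTC+12:00, so local arrival = 6:00 AM + 12:00 = 6:00 PM on Jan 8.

6:00 PM on January 8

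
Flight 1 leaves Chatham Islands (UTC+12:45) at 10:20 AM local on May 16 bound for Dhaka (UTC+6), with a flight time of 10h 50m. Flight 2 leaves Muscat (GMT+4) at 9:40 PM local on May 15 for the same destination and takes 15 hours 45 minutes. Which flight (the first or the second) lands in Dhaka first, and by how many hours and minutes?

the first, by 1 hour

Flight 1 in UTC: 10:20 AM − 12:45 = 9:35 PM on May 15.
+10 hours 50 minutes → arrive 8:25 AM UTC on May 16.
Flight 2 in UTC: 9:40 PM − 4:00 = 5:40 PM on May 15.
+15 hours and 45 minutes → arrive 9:25 AM UTC on May 16.
Flight 1 lands earlier by 1 hour.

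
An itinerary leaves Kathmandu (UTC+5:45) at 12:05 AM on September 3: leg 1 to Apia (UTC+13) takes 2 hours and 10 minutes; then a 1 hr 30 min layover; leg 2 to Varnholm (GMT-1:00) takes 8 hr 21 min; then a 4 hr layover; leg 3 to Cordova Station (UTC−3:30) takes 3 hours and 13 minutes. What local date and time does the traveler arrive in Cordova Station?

10:04 AM on September 3

Convert departure to UTC: 12:05 AM − 5:45 = 6:20 PM UTC on Sep 2.
Add 2 hours 10 minutes leg 1 → 8:30 PM UTC.
Add 1 hour and 30 minutes layover in Apia → 10:00 PM UTC.
Add 8 hours and 21 minutes leg 2 → 6:21 AM UTC (Sep 3).
Add 4 hours layover in Varnholm → 10:21 AM UTC.
Add 3 hours and 13 minutes leg 3 → 1:34 PM UTC.
Cordova Station is UTC−3:30, so local arrival = 1:34 PM − 3:30 = 10:04 AM on Sep 3.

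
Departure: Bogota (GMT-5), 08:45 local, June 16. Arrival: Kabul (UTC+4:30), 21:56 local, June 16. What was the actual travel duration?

Kabul is 9:30 ahead of Bogota.
Clock-face elapsed time (ignoring zones) is 13 hours 11 minutes.
Actual elapsed = 13 hours 11 minutes − 9:30 = 3 hours 41 minutes.

3 hours 41 minutes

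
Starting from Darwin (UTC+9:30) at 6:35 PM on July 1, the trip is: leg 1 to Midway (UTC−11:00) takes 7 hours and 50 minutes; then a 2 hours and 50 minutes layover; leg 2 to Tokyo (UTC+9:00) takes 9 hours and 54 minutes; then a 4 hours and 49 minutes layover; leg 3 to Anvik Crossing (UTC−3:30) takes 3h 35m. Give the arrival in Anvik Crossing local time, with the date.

Convert departure to UTC: 6:35 PM − 9:30 = 9:05 AM UTC on Jul 1.
Add 7 hours and 50 minutes leg 1 → 4:55 PM UTC.
Add 2 hours 50 minutes layover in Midway → 7:45 PM UTC.
Add 9 hours and 54 minutes leg 2 → 5:39 AM UTC (Jul 2).
Add 4 hours and 49 minutes layover in Tokyo → 10:28 AM UTC.
Add 3 hours 35 minutes leg 3 → 2:03 PM UTC.
Anvik Crossing is UTC−3:30, so local arrival = 2:03 PM − 3:30 = 10:33 AM on Jul 2.

10:33 AM on July 2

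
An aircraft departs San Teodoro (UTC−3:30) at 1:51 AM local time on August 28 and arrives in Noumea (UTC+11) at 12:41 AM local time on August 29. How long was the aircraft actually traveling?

Noumea is 14:30 ahead of San Teodoro.
Clock-face elapsed time (ignoring zones) is 22 hours 50 minutes.
Actual elapsed = 22 hours 50 minutes − 14:30 = 8 hours 20 minutes.

8 hours 20 minutes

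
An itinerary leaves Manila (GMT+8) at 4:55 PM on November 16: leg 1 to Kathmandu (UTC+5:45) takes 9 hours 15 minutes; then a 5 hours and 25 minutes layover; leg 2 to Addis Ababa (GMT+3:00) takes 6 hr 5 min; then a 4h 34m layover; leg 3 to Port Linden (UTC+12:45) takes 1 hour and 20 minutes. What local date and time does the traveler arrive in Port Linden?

Convert departure to UTC: 4:55 PM − 8:00 = 8:55 AM UTC on Nov 16.
Add 9 hours 15 minutes leg 1 → 6:10 PM UTC.
Add 5 hours and 25 minutes layover in Kathmandu → 11:35 PM UTC.
Add 6 hours and 5 minutes leg 2 → 5:40 AM UTC (Nov 17).
Add 4 hours and 34 minutes layover in Addis Ababa → 10:14 AM UTC.
Add 1 hour 20 minutes leg 3 → 11:34 AM UTC.
Port Linden is UTC+12:45, so local arrival = 11:34 AM + 12:45 = 12:19 AM on Nov 18.

12:19 AM on November 18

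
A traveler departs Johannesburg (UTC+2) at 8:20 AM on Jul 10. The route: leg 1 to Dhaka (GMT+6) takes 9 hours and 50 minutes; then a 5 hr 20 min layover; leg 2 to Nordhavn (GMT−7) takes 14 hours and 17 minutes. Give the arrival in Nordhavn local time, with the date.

Convert departure to UTC: 8:20 AM − 2:00 = 6:20 AM UTC on Jul 10.
Add 9 hours and 50 minutes leg 1 → 4:10 PM UTC.
Add 5 hours and 20 minutes layover in Dhaka → 9:30 PM UTC.
Add 14 hours 17 minutes leg 2 → 11:47 AM UTC (Jul 11).
Nordhavn is UTC−7:00, so local arrival = 11:47 AM − 7:00 = 4:47 AM on Jul 11.

4:47 AM on July 11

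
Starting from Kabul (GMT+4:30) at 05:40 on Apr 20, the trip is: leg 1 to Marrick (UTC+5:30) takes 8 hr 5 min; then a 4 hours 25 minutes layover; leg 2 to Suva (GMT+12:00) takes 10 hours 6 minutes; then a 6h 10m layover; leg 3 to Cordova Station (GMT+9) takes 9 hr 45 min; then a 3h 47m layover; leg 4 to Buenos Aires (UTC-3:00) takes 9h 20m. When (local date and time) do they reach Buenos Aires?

01:48 on Apr 22

Convert departure to UTC: 05:40 − 4:30 = 01:10 UTC on Apr 20.
Add 8 hours 5 minutes leg 1 → 09:15 UTC.
Add 4 hours 25 minutes layover in Marrick → 13:40 UTC.
Add 10 hours 6 minutes leg 2 → 23:46 UTC.
Add 6 hours 10 minutes layover in Suva → 05:56 UTC (Apr 21).
Add 9 hours and 45 minutes leg 3 → 15:41 UTC.
Add 3 hours and 47 minutes layover in Cordova Station → 19:28 UTC.
Add 9 hours and 20 minutes leg 4 → 04:48 UTC (Apr 22).
Buenos Aires is UTC−3:00, so local arrival = 04:48 − 3:00 = 01:48 on Apr 22.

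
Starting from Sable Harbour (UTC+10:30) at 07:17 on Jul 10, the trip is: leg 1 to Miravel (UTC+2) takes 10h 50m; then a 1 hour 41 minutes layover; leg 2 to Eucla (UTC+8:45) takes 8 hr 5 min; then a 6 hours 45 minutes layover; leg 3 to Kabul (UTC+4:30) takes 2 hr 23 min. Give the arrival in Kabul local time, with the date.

Convert departure to UTC: 07:17 − 10:30 = 20:47 UTC on Jul 9.
Add 10 hours 50 minutes leg 1 → 07:37 UTC (Jul 10).
Add 1 hour 41 minutes layover in Miravel → 09:18 UTC.
Add 8 hours 5 minutes leg 2 → 17:23 UTC.
Add 6 hours and 45 minutes layover in Eucla → 00:08 UTC (Jul 11).
Add 2 hours and 23 minutes leg 3 → 02:31 UTC.
Kabul is UTC+4:30, so local arrival = 02:31 + 4:30 = 07:01 on Jul 11.

07:01 on Jul 11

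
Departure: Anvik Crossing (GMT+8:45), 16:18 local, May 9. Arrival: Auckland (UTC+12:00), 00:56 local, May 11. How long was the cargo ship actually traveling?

29 hours 23 minutes

Departure in UTC: 16:18 − 8:45 = 07:33 on May 9.
Arrival in UTC: 00:56 − 12:00 = 12:56 on May 10.
Elapsed = 12:56 − 07:33 (+1 day) = 29 hours 23 minutes.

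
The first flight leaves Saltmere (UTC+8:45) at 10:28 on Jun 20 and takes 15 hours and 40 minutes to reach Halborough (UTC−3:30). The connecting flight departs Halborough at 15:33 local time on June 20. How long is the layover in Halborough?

1 hour 40 minutes

Convert departure to UTC: 10:28 − 8:45 = 01:43 UTC on Jun 20.
Add 15 hours and 40 minutes flight time → 17:23 UTC.
Halborough is UTC−3:30, so local arrival = 17:23 − 3:30 = 13:53 on Jun 20.
Layover = 15:33 − 13:53 = 1 hour 40 minutes.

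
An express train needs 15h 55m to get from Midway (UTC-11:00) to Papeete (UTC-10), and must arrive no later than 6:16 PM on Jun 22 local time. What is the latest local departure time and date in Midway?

Target arrival in UTC: 6:16 PM + 10:00 = 4:16 AM on Jun 23.
Subtract 15 hours 55 minutes → departure 12:21 PM UTC on Jun 22.
Midway is UTC−11:00: 12:21 PM − 11:00 = 1:21 AM on Jun 22.

1:21 AM on Jun 22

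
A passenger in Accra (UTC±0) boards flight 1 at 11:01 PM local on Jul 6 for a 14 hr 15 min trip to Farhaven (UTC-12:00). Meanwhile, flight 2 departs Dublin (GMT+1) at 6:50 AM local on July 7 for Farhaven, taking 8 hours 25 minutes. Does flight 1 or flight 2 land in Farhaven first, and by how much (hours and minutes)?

Flight 1 departs at 11:01 PM UTC (Jul 6).
+14 hours 15 minutes → arrive 1:16 PM UTC on Jul 7.
Flight 2 in UTC: 6:50 AM − 1:00 = 5:50 AM on Jul 7.
+8 hours and 25 minutes → arrive 2:15 PM UTC on Jul 7.
Flight 1 lands earlier by 59 minutes.

the first, by 59 minutes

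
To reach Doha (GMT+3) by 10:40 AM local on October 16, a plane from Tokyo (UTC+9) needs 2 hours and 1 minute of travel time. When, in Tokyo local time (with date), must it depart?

Target arrival in UTC: 10:40 AM − 3:00 = 7:40 AM on Oct 16.
Subtract 2 hours 1 minute → departure 5:39 AM UTC on Oct 16.
Tokyo is UTC+9:00: 5:39 AM + 9:00 = 2:39 PM on Oct 16.

2:39 PM on October 16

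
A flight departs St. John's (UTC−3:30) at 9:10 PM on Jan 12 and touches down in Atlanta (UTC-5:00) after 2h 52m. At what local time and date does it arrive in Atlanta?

10:32 PM on January 12

Convert departure to UTC: 9:10 PM + 3:30 = 12:40 AM UTC on Jan 13.
Add 2 hours and 52 minutes travel time → 3:32 AM UTC.
Atlanta is UTC−5:00, so local arrival = 3:32 AM − 5:00 = 10:32 PM on Jan 12.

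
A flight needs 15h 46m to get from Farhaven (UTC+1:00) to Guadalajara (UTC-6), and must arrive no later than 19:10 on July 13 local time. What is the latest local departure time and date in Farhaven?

10:24 on Jul 13

Target arrival in UTC: 19:10 + 6:00 = 01:10 on Jul 14.
Subtract 15 hours 46 minutes → departure 09:24 UTC on Jul 13.
Farhaven is UTC+1:00: 09:24 + 1:00 = 10:24 on Jul 13.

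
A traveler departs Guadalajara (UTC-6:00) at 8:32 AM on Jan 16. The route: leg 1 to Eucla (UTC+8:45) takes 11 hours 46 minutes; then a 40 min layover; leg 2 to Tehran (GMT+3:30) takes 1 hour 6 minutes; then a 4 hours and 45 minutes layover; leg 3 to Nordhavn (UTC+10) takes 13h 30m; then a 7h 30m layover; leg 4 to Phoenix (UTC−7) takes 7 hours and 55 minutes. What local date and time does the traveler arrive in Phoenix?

6:44 AM on January 18

Convert departure to UTC: 8:32 AM + 6:00 = 2:32 PM UTC on Jan 16.
Add 11 hours 46 minutes leg 1 → 2:18 AM UTC (Jan 17).
Add 40 minutes layover in Eucla → 2:58 AM UTC.
Add 1 hour 6 minutes leg 2 → 4:04 AM UTC.
Add 4 hours 45 minutes layover in Tehran → 8:49 AM UTC.
Add 13 hours 30 minutes leg 3 → 10:19 PM UTC.
Add 7 hours 30 minutes layover in Nordhavn → 5:49 AM UTC (Jan 18).
Add 7 hours and 55 minutes leg 4 → 1:44 PM UTC.
Phoenix is UTC−7:00, so local arrival = 1:44 PM − 7:00 = 6:44 AM on Jan 18.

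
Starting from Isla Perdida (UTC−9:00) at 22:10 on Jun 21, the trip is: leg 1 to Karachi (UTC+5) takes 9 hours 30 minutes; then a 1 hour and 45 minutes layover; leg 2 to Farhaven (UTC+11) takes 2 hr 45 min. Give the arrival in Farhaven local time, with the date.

Convert departure to UTC: 22:10 + 9:00 = 07:10 UTC on Jun 22.
Add 9 hours 30 minutes leg 1 → 16:40 UTC.
Add 1 hour 45 minutes layover in Karachi → 18:25 UTC.
Add 2 hours and 45 minutes leg 2 → 21:10 UTC.
Farhaven is UTC+11:00, so local arrival = 21:10 + 11:00 = 08:10 on Jun 23.

08:10 on June 23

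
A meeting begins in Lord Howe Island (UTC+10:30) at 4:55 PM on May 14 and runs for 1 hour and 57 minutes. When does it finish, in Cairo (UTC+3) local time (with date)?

Convert start to UTC: 4:55 PM − 10:30 = 6:25 AM UTC on May 14.
Add 1 hour 57 minutes duration → 8:22 AM UTC.
Cairo is UTC+3:00, so local end time = 8:22 AM + 3:00 = 11:22 AM on May 14.

11:22 AM on May 14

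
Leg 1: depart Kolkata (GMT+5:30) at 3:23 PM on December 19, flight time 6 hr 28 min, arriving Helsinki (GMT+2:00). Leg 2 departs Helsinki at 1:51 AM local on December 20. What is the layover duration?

7 hours 30 minutes

Convert departure to UTC: 3:23 PM − 5:30 = 9:53 AM UTC on Dec 19.
Add 6 hours 28 minutes flight time → 4:21 PM UTC.
Helsinki is UTC+2:00, so local arrival = 4:21 PM + 2:00 = 6:21 PM on Dec 19.
Layover = 1:51 AM − 6:21 PM (+1 day) = 7 hours 30 minutes.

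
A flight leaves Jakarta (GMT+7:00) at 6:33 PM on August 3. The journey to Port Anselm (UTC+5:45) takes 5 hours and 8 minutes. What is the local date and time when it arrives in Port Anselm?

10:26 PM on August 3

Convert departure to UTC: 6:33 PM − 7:00 = 11:33 AM UTC on Aug 3.
Add 5 hours and 8 minutes travel time → 4:41 PM UTC.
Port Anselm is UTC+5:45, so local arrival = 4:41 PM + 5:45 = 10:26 PM on Aug 3.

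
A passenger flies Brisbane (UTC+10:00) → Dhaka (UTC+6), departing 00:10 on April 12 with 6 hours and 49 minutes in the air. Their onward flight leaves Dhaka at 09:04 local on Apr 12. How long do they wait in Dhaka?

Convert departure to UTC: 00:10 − 10:00 = 14:10 UTC on Apr 11.
Add 6 hours 49 minutes flight time → 20:59 UTC.
Dhaka is UTC+6:00, so local arrival = 20:59 + 6:00 = 02:59 on Apr 12.
Layover = 09:04 − 02:59 = 6 hours 5 minutes.

6 hours 5 minutes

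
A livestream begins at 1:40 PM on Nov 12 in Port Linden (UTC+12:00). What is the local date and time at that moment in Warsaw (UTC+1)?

2:40 AM on Nov 12

Warsaw is 11:00 behind Port Linden.
Shift by the zone difference: 1:40 PM − 11:00 = 2:40 AM on Nov 12 in Warsaw.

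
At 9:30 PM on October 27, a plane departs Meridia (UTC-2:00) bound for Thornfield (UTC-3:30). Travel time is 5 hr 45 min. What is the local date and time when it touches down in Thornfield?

1:45 AM on Oct 28

Convert departure to UTC: 9:30 PM + 2:00 = 11:30 PM UTC on Oct 27.
Add 5 hours and 45 minutes travel time → 5:15 AM UTC (Oct 28).
Thornfield is UTC−3:30, so local arrival = 5:15 AM − 3:30 = 1:45 AM on Oct 28.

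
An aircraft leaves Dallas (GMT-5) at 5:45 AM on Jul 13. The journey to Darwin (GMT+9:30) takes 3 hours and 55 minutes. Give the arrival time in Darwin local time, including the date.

Convert departure to UTC: 5:45 AM + 5:00 = 10:45 AM UTC on Jul 13.
Add 3 hours 55 minutes travel time → 2:40 PM UTC.
Darwin is UTC+9:30, so local arrival = 2:40 PM + 9:30 = 12:10 AM on Jul 14.

12:10 AM on July 14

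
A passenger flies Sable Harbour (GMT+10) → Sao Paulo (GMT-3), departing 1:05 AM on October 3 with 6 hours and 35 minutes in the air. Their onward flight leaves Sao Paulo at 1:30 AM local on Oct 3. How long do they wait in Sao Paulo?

Convert departure to UTC: 1:05 AM − 10:00 = 3:05 PM UTC on Oct 2.
Add 6 hours and 35 minutes flight time → 9:40 PM UTC.
Sao Paulo is UTC−3:00, so local arrival = 9:40 PM − 3:00 = 6:40 PM on Oct 2.
Layover = 1:30 AM − 6:40 PM (+1 day) = 6 hours 50 minutes.

6 hours 50 minutes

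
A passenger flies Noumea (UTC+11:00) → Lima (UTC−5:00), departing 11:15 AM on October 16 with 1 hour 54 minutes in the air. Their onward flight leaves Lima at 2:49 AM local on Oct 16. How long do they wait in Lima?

Convert departure to UTC: 11:15 AM − 11:00 = 12:15 AM UTC on Oct 16.
Add 1 hour 54 minutes flight time → 2:09 AM UTC.
Lima is UTC−5:00, so local arrival = 2:09 AM − 5:00 = 9:09 PM on Oct 15.
Layover = 2:49 AM − 9:09 PM (+1 day) = 5 hours 40 minutes.

5 hours 40 minutes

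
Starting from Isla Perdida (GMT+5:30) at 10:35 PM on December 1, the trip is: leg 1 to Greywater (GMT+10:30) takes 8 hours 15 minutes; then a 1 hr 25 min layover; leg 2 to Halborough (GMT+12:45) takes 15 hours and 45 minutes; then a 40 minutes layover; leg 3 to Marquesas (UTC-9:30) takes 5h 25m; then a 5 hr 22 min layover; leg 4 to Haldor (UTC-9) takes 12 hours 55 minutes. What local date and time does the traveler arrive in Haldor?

9:52 AM on December 3

Convert departure to UTC: 10:35 PM − 5:30 = 5:05 PM UTC on Dec 1.
Add 8 hours and 15 minutes leg 1 → 1:20 AM UTC (Dec 2).
Add 1 hour and 25 minutes layover in Greywater → 2:45 AM UTC.
Add 15 hours and 45 minutes leg 2 → 6:30 PM UTC.
Add 40 minutes layover in Halborough → 7:10 PM UTC.
Add 5 hours and 25 minutes leg 3 → 12:35 AM UTC (Dec 3).
Add 5 hours and 22 minutes layover in Marquesas → 5:57 AM UTC.
Add 12 hours and 55 minutes leg 4 → 6:52 PM UTC.
Haldor is UTC−9:00, so local arrival = 6:52 PM − 9:00 = 9:52 AM on Dec 3.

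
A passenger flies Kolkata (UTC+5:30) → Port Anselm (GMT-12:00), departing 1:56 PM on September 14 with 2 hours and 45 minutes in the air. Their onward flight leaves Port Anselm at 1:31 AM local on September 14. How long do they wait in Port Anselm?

2 hours 20 minutes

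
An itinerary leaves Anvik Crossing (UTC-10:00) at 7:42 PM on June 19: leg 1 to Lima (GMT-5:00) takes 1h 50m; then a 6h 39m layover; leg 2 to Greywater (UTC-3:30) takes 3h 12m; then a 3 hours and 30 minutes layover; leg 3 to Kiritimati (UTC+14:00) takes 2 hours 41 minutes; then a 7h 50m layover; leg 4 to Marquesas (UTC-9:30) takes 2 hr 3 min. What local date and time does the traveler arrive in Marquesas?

11:57 PM on June 20

Convert departure to UTC: 7:42 PM + 10:00 = 5:42 AM UTC on Jun 20.
Add 1 hour and 50 minutes leg 1 → 7:32 AM UTC.
Add 6 hours 39 minutes layover in Lima → 2:11 PM UTC.
Add 3 hours 12 minutes leg 2 → 5:23 PM UTC.
Add 3 hours 30 minutes layover in Greywater → 8:53 PM UTC.
Add 2 hours 41 minutes leg 3 → 11:34 PM UTC.
Add 7 hours 50 minutes layover in Kiritimati → 7:24 AM UTC (Jun 21).
Add 2 hours and 3 minutes leg 4 → 9:27 AM UTC.
Marquesas is UTC−9:30, so local arrival = 9:27 AM − 9:30 = 11:57 PM on Jun 20.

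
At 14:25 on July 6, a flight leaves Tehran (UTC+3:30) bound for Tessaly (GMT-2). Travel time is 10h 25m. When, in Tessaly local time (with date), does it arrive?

19:20 on July 6

Tessaly is 5:30 behind Tehran.
After 10 hours and 25 minutes it is 00:50 (Jul 7) in Tehran.
Shift by the zone difference: 00:50 − 5:30 = 19:20 on Jul 6 in Tessaly.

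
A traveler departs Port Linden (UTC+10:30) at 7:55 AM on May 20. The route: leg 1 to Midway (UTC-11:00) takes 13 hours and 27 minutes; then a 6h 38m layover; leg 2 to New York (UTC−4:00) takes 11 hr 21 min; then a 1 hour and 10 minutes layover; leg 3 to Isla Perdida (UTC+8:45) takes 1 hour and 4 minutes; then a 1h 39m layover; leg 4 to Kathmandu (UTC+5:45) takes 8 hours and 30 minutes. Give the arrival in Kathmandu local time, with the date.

10:59 PM on May 21

Convert departure to UTC: 7:55 AM − 10:30 = 9:25 PM UTC on May 19.
Add 13 hours and 27 minutes leg 1 → 10:52 AM UTC (May 20).
Add 6 hours and 38 minutes layover in Midway → 5:30 PM UTC.
Add 11 hours 21 minutes leg 2 → 4:51 AM UTC (May 21).
Add 1 hour 10 minutes layover in New York → 6:01 AM UTC.
Add 1 hour 4 minutes leg 3 → 7:05 AM UTC.
Add 1 hour 39 minutes layover in Isla Perdida → 8:44 AM UTC.
Add 8 hours and 30 minutes leg 4 → 5:14 PM UTC.
Kathmandu is UTC+5:45, so local arrival = 5:14 PM + 5:45 = 10:59 PM on May 21.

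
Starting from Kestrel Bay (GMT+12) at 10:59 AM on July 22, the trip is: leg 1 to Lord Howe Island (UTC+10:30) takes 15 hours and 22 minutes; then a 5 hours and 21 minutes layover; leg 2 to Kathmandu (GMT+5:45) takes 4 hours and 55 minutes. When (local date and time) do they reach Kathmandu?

Convert departure to UTC: 10:59 AM − 12:00 = 10:59 PM UTC on Jul 21.
Add 15 hours 22 minutes leg 1 → 2:21 PM UTC (Jul 22).
Add 5 hours and 21 minutes layover in Lord Howe Island → 7:42 PM UTC.
Add 4 hours 55 minutes leg 2 → 12:37 AM UTC (Jul 23).
Kathmandu is UTC+5:45, so local arrival = 12:37 AM + 5:45 = 6:22 AM on Jul 23.

6:22 AM on Jul 23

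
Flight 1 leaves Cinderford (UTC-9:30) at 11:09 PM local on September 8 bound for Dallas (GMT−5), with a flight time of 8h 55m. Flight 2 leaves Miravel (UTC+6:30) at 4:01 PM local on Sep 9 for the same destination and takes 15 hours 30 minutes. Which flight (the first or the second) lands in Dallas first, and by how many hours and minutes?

Flight 1 in UTC: 11:09 PM + 9:30 = 8:39 AM on Sep 9.
+8 hours 55 minutes → arrive 5:34 PM UTC on Sep 9.
Flight 2 in UTC: 4:01 PM − 6:30 = 9:31 AM on Sep 9.
+15 hours and 30 minutes → arrive 1:01 AM UTC on Sep 10.
Flight 1 lands earlier by 7 hours 27 minutes.

the first, by 7 hours 27 minutes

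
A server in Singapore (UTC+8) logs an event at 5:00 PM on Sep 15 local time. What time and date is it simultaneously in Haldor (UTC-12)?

9:00 PM on Sep 14

In UTC: 5:00 PM − 8:00 = 9:00 AM on Sep 15.
Haldor is UTC−12:00: 9:00 AM − 12:00 = 9:00 PM on Sep 14.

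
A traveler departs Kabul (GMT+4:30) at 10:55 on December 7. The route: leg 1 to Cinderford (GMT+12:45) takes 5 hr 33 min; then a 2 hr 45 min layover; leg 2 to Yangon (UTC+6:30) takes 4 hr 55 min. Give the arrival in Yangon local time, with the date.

02:08 on December 8

Convert departure to UTC: 10:55 − 4:30 = 06:25 UTC on Dec 7.
Add 5 hours and 33 minutes leg 1 → 11:58 UTC.
Add 2 hours and 45 minutes layover in Cinderford → 14:43 UTC.
Add 4 hours and 55 minutes leg 2 → 19:38 UTC.
Yangon is UTC+6:30, so local arrival = 19:38 + 6:30 = 02:08 on Dec 8.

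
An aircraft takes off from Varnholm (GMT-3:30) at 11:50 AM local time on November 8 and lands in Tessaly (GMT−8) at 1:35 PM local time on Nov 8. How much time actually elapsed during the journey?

6 hours 15 minutes

Departure in UTC: 11:50 AM + 3:30 = 3:20 PM on Nov 8.
Arrival in UTC: 1:35 PM + 8:00 = 9:35 PM on Nov 8.
Elapsed = 9:35 PM − 3:20 PM = 6 hours 15 minutes.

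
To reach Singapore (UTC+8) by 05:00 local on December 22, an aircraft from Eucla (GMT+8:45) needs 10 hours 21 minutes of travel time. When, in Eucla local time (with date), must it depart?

19:24 on December 21

Target arrival in UTC: 05:00 − 8:00 = 21:00 on Dec 21.
Subtract 10 hours and 21 minutes → departure 10:39 UTC on Dec 21.
Eucla is UTC+8:45: 10:39 + 8:45 = 19:24 on Dec 21.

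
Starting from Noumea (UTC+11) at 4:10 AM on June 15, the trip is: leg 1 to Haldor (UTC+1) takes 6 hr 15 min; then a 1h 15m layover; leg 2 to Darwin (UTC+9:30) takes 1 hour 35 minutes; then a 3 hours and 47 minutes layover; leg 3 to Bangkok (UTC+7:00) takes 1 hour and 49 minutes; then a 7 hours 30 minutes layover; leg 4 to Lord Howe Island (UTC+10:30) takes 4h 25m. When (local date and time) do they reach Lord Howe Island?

6:16 AM on June 16

Convert departure to UTC: 4:10 AM − 11:00 = 5:10 PM UTC on Jun 14.
Add 6 hours and 15 minutes leg 1 → 11:25 PM UTC.
Add 1 hour 15 minutes layover in Haldor → 12:40 AM UTC (Jun 15).
Add 1 hour 35 minutes leg 2 → 2:15 AM UTC.
Add 3 hours 47 minutes layover in Darwin → 6:02 AM UTC.
Add 1 hour and 49 minutes leg 3 → 7:51 AM UTC.
Add 7 hours 30 minutes layover in Bangkok → 3:21 PM UTC.
Add 4 hours and 25 minutes leg 4 → 7:46 PM UTC.
Lord Howe Island is UTC+10:30, so local arrival = 7:46 PM + 10:30 = 6:16 AM on Jun 16.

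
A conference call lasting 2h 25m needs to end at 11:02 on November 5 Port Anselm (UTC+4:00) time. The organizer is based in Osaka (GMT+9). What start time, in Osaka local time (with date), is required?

13:37 on Nov 5

Target end time in UTC: 11:02 − 4:00 = 07:02 on Nov 5.
Subtract 2 hours and 25 minutes → start 04:37 UTC on Nov 5.
Osaka is UTC+9:00: 04:37 + 9:00 = 13:37 on Nov 5.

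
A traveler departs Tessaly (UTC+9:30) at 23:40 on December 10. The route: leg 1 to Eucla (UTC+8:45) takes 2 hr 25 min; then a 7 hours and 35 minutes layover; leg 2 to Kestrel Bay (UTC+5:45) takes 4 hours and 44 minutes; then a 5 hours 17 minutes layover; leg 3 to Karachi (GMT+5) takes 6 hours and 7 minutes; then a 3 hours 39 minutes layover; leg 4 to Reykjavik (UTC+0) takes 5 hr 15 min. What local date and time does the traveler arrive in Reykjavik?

Convert departure to UTC: 23:40 − 9:30 = 14:10 UTC on Dec 10.
Add 2 hours and 25 minutes leg 1 → 16:35 UTC.
Add 7 hours 35 minutes layover in Eucla → 00:10 UTC (Dec 11).
Add 4 hours and 44 minutes leg 2 → 04:54 UTC.
Add 5 hours 17 minutes layover in Kestrel Bay → 10:11 UTC.
Add 6 hours 7 minutes leg 3 → 16:18 UTC.
Add 3 hours and 39 minutes layover in Karachi → 19:57 UTC.
Add 5 hours and 15 minutes leg 4 → 01:12 UTC (Dec 12).
Reykjavik is UTC+0, so local arrival is the same: 01:12 on Dec 12.

01:12 on December 12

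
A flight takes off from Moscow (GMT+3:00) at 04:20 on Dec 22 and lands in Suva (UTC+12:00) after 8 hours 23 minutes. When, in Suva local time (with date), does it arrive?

Convert departure to UTC: 04:20 − 3:00 = 01:20 UTC on Dec 22.
Add 8 hours and 23 minutes travel time → 09:43 UTC.
Suva is UTC+12:00, so local arrival = 09:43 + 12:00 = 21:43 on Dec 22.

21:43 on Dec 22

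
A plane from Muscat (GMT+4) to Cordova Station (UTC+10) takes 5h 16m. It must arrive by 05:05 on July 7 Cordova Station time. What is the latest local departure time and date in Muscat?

Target arrival in UTC: 05:05 − 10:00 = 19:05 on Jul 6.
Subtract 5 hours and 16 minutes → departure 13:49 UTC on Jul 6.
Muscat is UTC+4:00: 13:49 + 4:00 = 17:49 on Jul 6.

17:49 on July 6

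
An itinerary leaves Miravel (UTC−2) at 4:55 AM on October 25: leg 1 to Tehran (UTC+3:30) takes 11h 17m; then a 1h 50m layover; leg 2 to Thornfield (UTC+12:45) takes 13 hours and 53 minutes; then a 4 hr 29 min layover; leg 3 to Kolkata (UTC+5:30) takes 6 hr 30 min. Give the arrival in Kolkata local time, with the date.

Convert departure to UTC: 4:55 AM + 2:00 = 6:55 AM UTC on Oct 25.
Add 11 hours 17 minutes leg 1 → 6:12 PM UTC.
Add 1 hour and 50 minutes layover in Tehran → 8:02 PM UTC.
Add 13 hours 53 minutes leg 2 → 9:55 AM UTC (Oct 26).
Add 4 hours 29 minutes layover in Thornfield → 2:24 PM UTC.
Add 6 hours 30 minutes leg 3 → 8:54 PM UTC.
Kolkata is UTC+5:30, so local arrival = 8:54 PM + 5:30 = 2:24 AM on Oct 27.

2:24 AM on October 27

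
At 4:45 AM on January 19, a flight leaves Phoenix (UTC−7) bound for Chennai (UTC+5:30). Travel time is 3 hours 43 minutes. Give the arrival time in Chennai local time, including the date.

Convert departure to UTC: 4:45 AM + 7:00 = 11:45 AM UTC on Jan 19.
Add 3 hours 43 minutes travel time → 3:28 PM UTC.
Chennai is UTC+5:30, so local arrival = 3:28 PM + 5:30 = 8:58 PM on Jan 19.

8:58 PM on January 19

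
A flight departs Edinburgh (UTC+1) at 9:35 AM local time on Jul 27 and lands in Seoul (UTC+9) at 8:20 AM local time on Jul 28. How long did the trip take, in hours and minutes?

Departure in UTC: 9:35 AM − 1:00 = 8:35 AM on Jul 27.
Arrival in UTC: 8:20 AM − 9:00 = 11:20 PM on Jul 27.
Elapsed = 11:20 PM − 8:35 AM = 14 hours 45 minutes.

14 hours 45 minutes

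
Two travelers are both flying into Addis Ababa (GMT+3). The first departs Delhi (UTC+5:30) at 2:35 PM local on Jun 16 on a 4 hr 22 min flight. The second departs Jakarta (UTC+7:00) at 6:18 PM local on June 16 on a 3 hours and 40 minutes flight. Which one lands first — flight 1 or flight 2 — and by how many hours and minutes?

the first, by 1 hour 31 minutes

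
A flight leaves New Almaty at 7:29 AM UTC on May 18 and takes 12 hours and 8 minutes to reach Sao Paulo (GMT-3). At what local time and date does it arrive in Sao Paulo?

4:37 PM on May 18

Departure is given in UTC: 7:29 AM on May 18.
Add 12 hours 8 minutes → 7:37 PM UTC.
Sao Paulo is UTC−3:00: 7:37 PM − 3:00 = 4:37 PM on May 18.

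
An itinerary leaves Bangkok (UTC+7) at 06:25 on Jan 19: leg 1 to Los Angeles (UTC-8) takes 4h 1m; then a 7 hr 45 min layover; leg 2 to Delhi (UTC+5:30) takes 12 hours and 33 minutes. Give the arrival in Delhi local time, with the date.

Convert departure to UTC: 06:25 − 7:00 = 23:25 UTC on Jan 18.
Add 4 hours 1 minute leg 1 → 03:26 UTC (Jan 19).
Add 7 hours 45 minutes layover in Los Angeles → 11:11 UTC.
Add 12 hours and 33 minutes leg 2 → 23:44 UTC.
Delhi is UTC+5:30, so local arrival = 23:44 + 5:30 = 05:14 on Jan 20.

05:14 on January 20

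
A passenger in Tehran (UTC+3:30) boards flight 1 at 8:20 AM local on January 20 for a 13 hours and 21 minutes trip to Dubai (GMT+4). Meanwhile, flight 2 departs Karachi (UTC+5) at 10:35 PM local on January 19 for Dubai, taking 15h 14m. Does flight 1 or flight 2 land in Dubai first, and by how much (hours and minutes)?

Flight 1 in UTC: 8:20 AM − 3:30 = 4:50 AM on Jan 20.
+13 hours and 21 minutes → arrive 6:11 PM UTC on Jan 20.
Flight 2 in UTC: 10:35 PM − 5:00 = 5:35 PM on Jan 19.
+15 hours 14 minutes → arrive 8:49 AM UTC on Jan 20.
Flight 2 lands earlier by 9 hours 22 minutes.

the second, by 9 hours 22 minutes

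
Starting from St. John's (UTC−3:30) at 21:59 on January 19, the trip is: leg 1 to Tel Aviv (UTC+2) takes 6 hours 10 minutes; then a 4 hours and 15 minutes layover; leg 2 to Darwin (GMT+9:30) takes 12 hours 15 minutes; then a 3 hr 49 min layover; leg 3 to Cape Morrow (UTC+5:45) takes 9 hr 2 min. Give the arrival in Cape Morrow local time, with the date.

18:45 on January 21

Convert departure to UTC: 21:59 + 3:30 = 01:29 UTC on Jan 20.
Add 6 hours 10 minutes leg 1 → 07:39 UTC.
Add 4 hours and 15 minutes layover in Tel Aviv → 11:54 UTC.
Add 12 hours 15 minutes leg 2 → 00:09 UTC (Jan 21).
Add 3 hours 49 minutes layover in Darwin → 03:58 UTC.
Add 9 hours 2 minutes leg 3 → 13:00 UTC.
Cape Morrow is UTC+5:45, so local arrival = 13:00 + 5:45 = 18:45 on Jan 21.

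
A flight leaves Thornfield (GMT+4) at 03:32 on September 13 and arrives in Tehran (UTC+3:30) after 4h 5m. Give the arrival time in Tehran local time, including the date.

07:07 on Sep 13

Convert departure to UTC: 03:32 − 4:00 = 23:32 UTC on Sep 12.
Add 4 hours 5 minutes travel time → 03:37 UTC (Sep 13).
Tehran is UTC+3:30, so local arrival = 03:37 + 3:30 = 07:07 on Sep 13.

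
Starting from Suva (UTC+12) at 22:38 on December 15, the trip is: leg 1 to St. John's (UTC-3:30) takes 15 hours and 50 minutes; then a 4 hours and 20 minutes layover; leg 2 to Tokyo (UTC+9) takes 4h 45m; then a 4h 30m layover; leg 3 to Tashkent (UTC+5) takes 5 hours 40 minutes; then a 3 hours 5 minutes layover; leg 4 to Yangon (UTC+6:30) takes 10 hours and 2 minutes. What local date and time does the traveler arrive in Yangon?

17:20 on Dec 17

Convert departure to UTC: 22:38 − 12:00 = 10:38 UTC on Dec 15.
Add 15 hours and 50 minutes leg 1 → 02:28 UTC (Dec 16).
Add 4 hours 20 minutes layover in St. John's → 06:48 UTC.
Add 4 hours and 45 minutes leg 2 → 11:33 UTC.
Add 4 hours 30 minutes layover in Tokyo → 16:03 UTC.
Add 5 hours and 40 minutes leg 3 → 21:43 UTC.
Add 3 hours 5 minutes layover in Tashkent → 00:48 UTC (Dec 17).
Add 10 hours 2 minutes leg 4 → 10:50 UTC.
Yangon is UTC+6:30, so local arrival = 10:50 + 6:30 = 17:20 on Dec 17.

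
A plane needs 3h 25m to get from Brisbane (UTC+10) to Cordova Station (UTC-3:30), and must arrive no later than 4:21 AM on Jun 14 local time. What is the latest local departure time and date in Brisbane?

2:26 PM on June 14

Target arrival in UTC: 4:21 AM + 3:30 = 7:51 AM on Jun 14.
Subtract 3 hours 25 minutes → departure 4:26 AM UTC on Jun 14.
Brisbane is UTC+10:00: 4:26 AM + 10:00 = 2:26 PM on Jun 14.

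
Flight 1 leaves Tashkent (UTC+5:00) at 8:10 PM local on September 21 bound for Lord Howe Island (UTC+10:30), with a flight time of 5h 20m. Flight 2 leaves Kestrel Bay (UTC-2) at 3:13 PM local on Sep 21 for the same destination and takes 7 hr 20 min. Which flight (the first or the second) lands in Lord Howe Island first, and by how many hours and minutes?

Flight 1 in UTC: 8:10 PM − 5:00 = 3:10 PM on Sep 21.
+5 hours 20 minutes → arrive 8:30 PM UTC on Sep 21.
Flight 2 in UTC: 3:13 PM + 2:00 = 5:13 PM on Sep 21.
+7 hours 20 minutes → arrive 12:33 AM UTC on Sep 22.
Flight 1 lands earlier by 4 hours 3 minutes.

the first, by 4 hours 3 minutes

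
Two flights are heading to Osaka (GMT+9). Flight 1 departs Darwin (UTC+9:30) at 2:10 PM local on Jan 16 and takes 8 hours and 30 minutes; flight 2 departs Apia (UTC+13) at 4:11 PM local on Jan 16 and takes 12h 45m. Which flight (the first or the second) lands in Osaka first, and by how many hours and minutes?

the first, by 2 hours 46 minutes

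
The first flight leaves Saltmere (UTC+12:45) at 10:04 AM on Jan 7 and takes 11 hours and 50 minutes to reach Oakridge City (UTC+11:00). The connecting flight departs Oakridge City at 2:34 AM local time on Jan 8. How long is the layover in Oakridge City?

Convert departure to UTC: 10:04 AM − 12:45 = 9:19 PM UTC on Jan 6.
Add 11 hours 50 minutes flight time → 9:09 AM UTC (Jan 7).
Oakridge City is UTC+11:00, so local arrival = 9:09 AM + 11:00 = 8:09 PM on Jan 7.
Layover = 2:34 AM − 8:09 PM (+1 day) = 6 hours 25 minutes.

6 hours 25 minutes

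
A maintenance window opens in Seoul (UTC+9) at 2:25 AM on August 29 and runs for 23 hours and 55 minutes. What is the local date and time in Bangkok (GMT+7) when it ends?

12:20 AM on August 30

Convert start to UTC: 2:25 AM − 9:00 = 5:25 PM UTC on Aug 28.
Add 23 hours and 55 minutes duration → 5:20 PM UTC (Aug 29).
Bangkok is UTC+7:00, so local end time = 5:20 PM + 7:00 = 12:20 AM on Aug 30.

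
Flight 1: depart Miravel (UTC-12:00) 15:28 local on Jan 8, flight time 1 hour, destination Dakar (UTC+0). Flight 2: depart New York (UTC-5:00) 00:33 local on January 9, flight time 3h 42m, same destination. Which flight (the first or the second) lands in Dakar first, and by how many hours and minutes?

the first, by 4 hours 47 minutes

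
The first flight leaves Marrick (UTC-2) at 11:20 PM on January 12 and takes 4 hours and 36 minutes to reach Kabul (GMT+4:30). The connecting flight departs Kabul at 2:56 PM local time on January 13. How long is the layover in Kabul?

4 hours 30 minutes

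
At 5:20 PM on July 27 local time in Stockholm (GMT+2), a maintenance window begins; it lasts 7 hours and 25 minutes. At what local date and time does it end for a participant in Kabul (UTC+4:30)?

Convert start to UTC: 5:20 PM − 2:00 = 3:20 PM UTC on Jul 27.
Add 7 hours 25 minutes duration → 10:45 PM UTC.
Kabul is UTC+4:30, so local end time = 10:45 PM + 4:30 = 3:15 AM on Jul 28.

3:15 AM on July 28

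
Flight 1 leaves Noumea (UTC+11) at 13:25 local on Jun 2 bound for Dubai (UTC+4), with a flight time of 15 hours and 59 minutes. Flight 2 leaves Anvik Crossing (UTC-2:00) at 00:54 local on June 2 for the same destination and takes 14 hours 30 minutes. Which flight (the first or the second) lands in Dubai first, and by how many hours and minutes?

the second, by 1 hour

Flight 1 in UTC: 13:25 − 11:00 = 02:25 on Jun 2.
+15 hours 59 minutes → arrive 18:24 UTC on Jun 2.
Flight 2 in UTC: 00:54 + 2:00 = 02:54 on Jun 2.
+14 hours 30 minutes → arrive 17:24 UTC on Jun 2.
Flight 2 lands earlier by 1 hour.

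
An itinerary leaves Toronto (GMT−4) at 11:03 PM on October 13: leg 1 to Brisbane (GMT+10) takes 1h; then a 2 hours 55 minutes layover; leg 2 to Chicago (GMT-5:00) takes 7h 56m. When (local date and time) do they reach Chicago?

9:54 AM on October 14

Convert departure to UTC: 11:03 PM + 4:00 = 3:03 AM UTC on Oct 14.
Add 1 hour leg 1 → 4:03 AM UTC.
Add 2 hours and 55 minutes layover in Brisbane → 6:58 AM UTC.
Add 7 hours and 56 minutes leg 2 → 2:54 PM UTC.
Chicago is UTC−5:00, so local arrival = 2:54 PM − 5:00 = 9:54 AM on Oct 14.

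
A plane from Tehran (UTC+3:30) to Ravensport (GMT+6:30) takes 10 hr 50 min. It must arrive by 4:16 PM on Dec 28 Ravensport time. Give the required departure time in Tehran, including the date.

2:26 AM on December 28

Target arrival in UTC: 4:16 PM − 6:30 = 9:46 AM on Dec 28.
Subtract 10 hours and 50 minutes → departure 10:56 PM UTC on Dec 27.
Tehran is UTC+3:30: 10:56 PM + 3:30 = 2:26 AM on Dec 28.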